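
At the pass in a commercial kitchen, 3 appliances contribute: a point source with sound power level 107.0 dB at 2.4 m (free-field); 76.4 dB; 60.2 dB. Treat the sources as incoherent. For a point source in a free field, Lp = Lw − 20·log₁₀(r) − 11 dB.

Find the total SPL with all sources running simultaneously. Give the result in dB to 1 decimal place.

88.7 dB

Source at 2.4 m: Lp = 107.0 − 20·log₁₀(2.4) − 11 = 88.4 dB.
Sum in the linear (power) domain: Σ 10^(Lᵢ/10) = 10^(88.4/10) + 10^(76.4/10) + 10^(60.2/10) = 7.365e+08.
Back to dB: 10·log₁₀ Σ = 88.7 dB.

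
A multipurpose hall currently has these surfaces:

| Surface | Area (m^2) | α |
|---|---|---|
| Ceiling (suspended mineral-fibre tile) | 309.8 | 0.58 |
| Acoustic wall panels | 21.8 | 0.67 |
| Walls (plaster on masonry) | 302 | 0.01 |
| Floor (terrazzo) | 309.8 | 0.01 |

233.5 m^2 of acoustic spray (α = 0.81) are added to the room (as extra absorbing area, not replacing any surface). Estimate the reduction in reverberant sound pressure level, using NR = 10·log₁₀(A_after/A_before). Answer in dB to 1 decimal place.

2.9 dB

A_before = Σ Sᵢαᵢ = 309.8·0.58 + 21.8·0.67 + 302·0.01 + 309.8·0.01 = 200.408 sabins.
Added absorption = 233.5 × 0.81 = 189.135 sabins.
New total A_after = 389.543 sabins.
Reduction = 10 log₁₀(A_after/A_before) = 10 log₁₀(1.9437) = 2.9 dB.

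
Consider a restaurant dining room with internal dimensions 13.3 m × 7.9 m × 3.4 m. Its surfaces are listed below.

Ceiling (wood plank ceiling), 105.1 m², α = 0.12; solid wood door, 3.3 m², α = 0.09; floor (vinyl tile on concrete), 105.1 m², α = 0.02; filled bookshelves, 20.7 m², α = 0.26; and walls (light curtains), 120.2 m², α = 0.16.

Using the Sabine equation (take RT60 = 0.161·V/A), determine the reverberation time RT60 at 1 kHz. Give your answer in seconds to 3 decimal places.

Summing Sᵢαᵢ: 12.612 + 0.297 + 2.102 + 5.382 + 19.232 → A = 39.625 sabins.
V = 13.3·7.9·3.4 = 357.238 m³.
Sabine: RT60 = 0.161 × 357.238 / 39.625 = 1.451 s.

1.451 s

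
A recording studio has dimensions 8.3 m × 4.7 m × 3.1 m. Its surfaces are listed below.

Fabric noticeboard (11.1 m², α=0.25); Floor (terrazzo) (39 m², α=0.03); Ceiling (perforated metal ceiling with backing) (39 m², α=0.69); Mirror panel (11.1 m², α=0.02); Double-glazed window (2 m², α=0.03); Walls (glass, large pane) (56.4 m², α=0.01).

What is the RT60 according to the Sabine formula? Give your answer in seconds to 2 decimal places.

Summing Sᵢαᵢ: 2.775 + 1.170 + 26.910 + 0.222 + 0.060 + 0.564 → A = 31.701 sabins.
Room volume: 120.931 m³.
Sabine: RT60 = 0.161 × 120.931 / 31.701 = 0.61 s.

0.61 sec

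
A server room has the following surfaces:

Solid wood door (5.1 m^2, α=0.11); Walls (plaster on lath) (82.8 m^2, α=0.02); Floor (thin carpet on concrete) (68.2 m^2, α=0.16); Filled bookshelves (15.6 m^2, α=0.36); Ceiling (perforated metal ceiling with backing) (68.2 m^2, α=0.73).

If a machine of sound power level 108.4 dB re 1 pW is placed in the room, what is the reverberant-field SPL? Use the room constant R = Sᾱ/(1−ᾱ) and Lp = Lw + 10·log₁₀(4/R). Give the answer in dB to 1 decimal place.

A = 68.531 sabins; S = 239.9 m^2.
ᾱ = 0.2857, so room constant R = A/(1−ᾱ) = 95.941 m^2.
Lp = 108.4 + 10·log₁₀(4/95.941) = 108.4 + (-13.80) = 94.6 dB.

94.6 dB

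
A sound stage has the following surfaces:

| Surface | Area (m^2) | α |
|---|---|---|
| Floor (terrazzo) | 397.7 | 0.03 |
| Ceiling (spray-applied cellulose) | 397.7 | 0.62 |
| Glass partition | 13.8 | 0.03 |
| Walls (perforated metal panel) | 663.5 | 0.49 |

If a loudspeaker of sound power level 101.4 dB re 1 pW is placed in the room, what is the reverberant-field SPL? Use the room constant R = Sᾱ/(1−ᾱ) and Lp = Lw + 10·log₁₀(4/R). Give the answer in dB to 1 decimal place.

77.6 dB

A = 584.034 sabins; S = 1472.7 m^2.
ᾱ = 0.3966, so room constant R = A/(1−ᾱ) = 967.905 m^2.
Lp = 101.4 + 10·log₁₀(4/967.905) = 101.4 + (-23.84) = 77.6 dB.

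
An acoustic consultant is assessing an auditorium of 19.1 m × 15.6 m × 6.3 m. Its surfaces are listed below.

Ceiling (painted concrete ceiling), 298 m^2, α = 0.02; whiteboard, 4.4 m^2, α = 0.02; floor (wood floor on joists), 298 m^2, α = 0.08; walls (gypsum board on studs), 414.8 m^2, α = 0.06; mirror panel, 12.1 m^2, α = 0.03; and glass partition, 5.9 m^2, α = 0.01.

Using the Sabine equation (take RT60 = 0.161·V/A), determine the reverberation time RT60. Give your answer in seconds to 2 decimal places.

Summing Sᵢαᵢ: 5.960 + 0.088 + 23.840 + 24.888 + 0.363 + 0.059 → A = 55.198 sabins.
Room volume: 1877.148 m³.
RT60 = 0.161 · V / A = 0.161 × 1877.148 / 55.198 = 5.48 s.

5.48 s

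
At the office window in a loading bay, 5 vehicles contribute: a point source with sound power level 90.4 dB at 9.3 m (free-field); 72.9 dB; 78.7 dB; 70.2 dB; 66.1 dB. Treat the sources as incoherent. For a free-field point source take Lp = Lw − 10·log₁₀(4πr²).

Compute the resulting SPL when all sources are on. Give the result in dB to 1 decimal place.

Source at 9.3 m: Lp = 90.4 − 10·log₁₀(4π·9.3²) = 90.4 − 10·log₁₀(1086.865) = 60.0 dB.
Σ 10^(Lᵢ/10) = 1.092e+08.
L_total = 10·log₁₀(1.092e+08) = 80.4 dB.

80.4 dB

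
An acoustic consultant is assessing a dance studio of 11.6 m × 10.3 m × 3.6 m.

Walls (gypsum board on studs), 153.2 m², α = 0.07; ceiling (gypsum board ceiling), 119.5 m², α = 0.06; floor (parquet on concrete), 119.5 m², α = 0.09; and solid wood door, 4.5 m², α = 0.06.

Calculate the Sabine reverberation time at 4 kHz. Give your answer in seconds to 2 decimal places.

Equivalent absorption area: A = 153.2·0.07 + 119.5·0.06 + 119.5·0.09 + 4.5·0.06 = 28.919 m².
V = 11.6·10.3·3.6 = 430.128 m³.
Sabine: RT60 = 0.161 × 430.128 / 28.919 = 2.39 s.

2.39 s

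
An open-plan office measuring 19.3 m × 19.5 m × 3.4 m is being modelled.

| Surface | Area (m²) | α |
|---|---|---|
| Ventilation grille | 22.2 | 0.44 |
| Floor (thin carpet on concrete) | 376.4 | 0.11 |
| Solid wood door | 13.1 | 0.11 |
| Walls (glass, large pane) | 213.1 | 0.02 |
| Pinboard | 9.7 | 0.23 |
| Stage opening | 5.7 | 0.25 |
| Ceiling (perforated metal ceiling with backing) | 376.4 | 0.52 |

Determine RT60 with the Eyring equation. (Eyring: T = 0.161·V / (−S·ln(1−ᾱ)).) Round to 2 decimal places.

0.70 s

Total surface area S = 22.2 + 376.4 + 13.1 + 213.1 + 9.7 + 5.7 + 376.4 = 1016.6 m².
Σ(Sᵢαᵢ) = 22.2·0.44 + 376.4·0.11 + 13.1·0.11 + 213.1·0.02 + 9.7·0.23 + 5.7·0.25 + 376.4·0.52 = 256.259.
Mean coefficient ᾱ = A/S = 0.2521.
Eyring denominator: −S ln(1−ᾱ) = 295.308.
V = 19.3 × 19.5 × 3.4 = 1279.59 m³.
T = 0.161·V/[−S·ln(1−ᾱ)] = 0.161·1279.59/295.308 = 0.70 s.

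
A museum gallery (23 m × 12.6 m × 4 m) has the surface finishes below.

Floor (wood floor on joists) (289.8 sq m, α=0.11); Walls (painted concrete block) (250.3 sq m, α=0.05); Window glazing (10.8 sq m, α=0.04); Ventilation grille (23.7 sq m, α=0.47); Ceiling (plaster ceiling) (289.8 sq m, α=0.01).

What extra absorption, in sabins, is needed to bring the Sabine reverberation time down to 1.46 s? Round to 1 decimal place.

69.0 sabins

Equivalent absorption area: A₁ = 289.8·0.11 + 250.3·0.05 + 10.8·0.04 + 23.7·0.47 + 289.8·0.01 = 58.862 sq m.
V = 1159.2 m³. Required absorption A₂ = 0.161 × 1159.2 / 1.46 = 127.830 sabins.
Shortfall: 127.830 − 58.862 = 69.0 sabins.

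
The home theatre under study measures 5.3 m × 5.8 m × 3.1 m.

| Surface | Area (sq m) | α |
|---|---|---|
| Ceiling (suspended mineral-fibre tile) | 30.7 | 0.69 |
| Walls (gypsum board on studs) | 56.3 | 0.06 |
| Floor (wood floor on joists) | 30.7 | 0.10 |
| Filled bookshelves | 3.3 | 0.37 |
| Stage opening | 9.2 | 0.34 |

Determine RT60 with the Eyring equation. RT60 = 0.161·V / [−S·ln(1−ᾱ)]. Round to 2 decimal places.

S = Σ Sᵢ = 130.2 sq m.
Absorption A = 30.7·0.69 + 56.3·0.06 + 30.7·0.10 + 3.3·0.37 + 9.2·0.34 = 31.980 sabins.
ᾱ = 31.980 / 130.2 = 0.2456.
−S·ln(1−ᾱ) = −130.2 × ln(1 − 0.2456) = 36.695.
V = 5.3 × 5.8 × 3.1 = 95.294 m³.
T = 0.161·V/[−S·ln(1−ᾱ)] = 0.161·95.294/36.695 = 0.42 s.

0.42 s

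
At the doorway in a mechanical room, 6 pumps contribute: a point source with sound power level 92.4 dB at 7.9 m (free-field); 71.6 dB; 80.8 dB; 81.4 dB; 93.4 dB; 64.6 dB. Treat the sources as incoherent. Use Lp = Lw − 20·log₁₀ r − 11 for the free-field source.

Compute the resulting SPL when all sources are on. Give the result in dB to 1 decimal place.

Source at 7.9 m: Lp = 92.4 − 20·log₁₀(7.9) − 11 = 63.4 dB.
Converting to relative power and adding: 10^(63.4/10) + 10^(71.6/10) + 10^(80.8/10) + 10^(81.4/10) + 10^(93.4/10) + 10^(64.6/10) = 2.466e+09.
L_total = 10·log₁₀(2.466e+09) = 93.9 dB.

93.9 dB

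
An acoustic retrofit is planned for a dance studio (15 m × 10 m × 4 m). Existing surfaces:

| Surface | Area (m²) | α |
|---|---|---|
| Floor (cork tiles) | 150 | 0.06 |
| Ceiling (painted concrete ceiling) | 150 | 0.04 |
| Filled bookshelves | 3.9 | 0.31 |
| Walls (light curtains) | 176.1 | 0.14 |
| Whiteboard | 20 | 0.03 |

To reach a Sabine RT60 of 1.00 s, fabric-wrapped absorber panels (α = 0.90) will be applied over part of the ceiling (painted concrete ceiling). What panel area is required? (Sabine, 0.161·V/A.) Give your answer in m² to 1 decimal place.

Summing Sᵢαᵢ: 9.000 + 6.000 + 1.209 + 24.654 + 0.600 → A₁ = 41.463 sabins.
Required A₂ = 0.161·600/1.00 = 96.600 sabins.
ΔA needed = 96.600 − 41.463 = 55.137 sabins.
Net gain per m²: Δα = 0.90 − 0.04 = 0.86.
Panel area = 55.137 / 0.86 = 64.1 m².

64.1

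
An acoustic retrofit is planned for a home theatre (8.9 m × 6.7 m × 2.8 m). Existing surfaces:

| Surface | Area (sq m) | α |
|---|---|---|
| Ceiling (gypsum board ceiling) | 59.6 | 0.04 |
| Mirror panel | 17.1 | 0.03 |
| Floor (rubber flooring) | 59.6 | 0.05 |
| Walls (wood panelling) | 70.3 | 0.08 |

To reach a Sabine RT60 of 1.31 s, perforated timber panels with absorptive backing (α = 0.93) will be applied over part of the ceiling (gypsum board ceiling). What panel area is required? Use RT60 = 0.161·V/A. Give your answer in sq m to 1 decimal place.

Equivalent absorption area: A₁ = 59.6*0.04 + 17.1*0.03 + 59.6*0.05 + 70.3*0.08 = 11.501 sq m.
Required A₂ = 0.161·166.964/1.31 = 20.520 sabins.
ΔA needed = 20.520 − 11.501 = 9.019 sabins.
Each sq m of panel replacing the ceiling (gypsum board ceiling) adds (0.93 − 0.04) = 0.89 sabins.
Panel area = 9.019 / 0.89 = 10.1 sq m.

10.1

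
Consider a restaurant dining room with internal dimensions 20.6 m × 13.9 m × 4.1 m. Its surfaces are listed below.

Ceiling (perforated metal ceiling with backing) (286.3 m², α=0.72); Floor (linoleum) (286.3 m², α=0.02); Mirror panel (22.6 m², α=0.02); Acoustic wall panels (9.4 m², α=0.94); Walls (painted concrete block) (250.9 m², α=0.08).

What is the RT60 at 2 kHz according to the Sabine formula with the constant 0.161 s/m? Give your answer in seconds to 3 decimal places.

0.784 s

A = Σ Sᵢαᵢ = 286.3·0.72 + 286.3·0.02 + 22.6·0.02 + 9.4·0.94 + 250.9·0.08 = 241.222 sabins.
Volume V = 20.6 × 13.9 × 4.1 = 1173.994 m³.
RT60 = 0.161 · V / A = 0.161 × 1173.994 / 241.222 = 0.784 s.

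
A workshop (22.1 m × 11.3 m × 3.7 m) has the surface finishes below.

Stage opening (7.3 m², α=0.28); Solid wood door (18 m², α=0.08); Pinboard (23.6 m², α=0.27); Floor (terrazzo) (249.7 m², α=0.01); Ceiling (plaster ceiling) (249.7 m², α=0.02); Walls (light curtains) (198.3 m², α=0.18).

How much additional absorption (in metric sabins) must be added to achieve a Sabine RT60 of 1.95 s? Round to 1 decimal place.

23.2 sabins

Total absorption A₁ = 7.3*0.28 + 18*0.08 + 23.6*0.27 + 249.7*0.01 + 249.7*0.02 + 198.3*0.18
  = 2.044 + 1.440 + 6.372 + 2.497 + 4.994 + 35.694 = 53.041 m² sabins.
Target A₂ = 0.161·924.001/1.95 = 76.289 sabins (V = 924.001 m³).
ΔA = A₂ − A₁ = 76.289 − 53.041 = 23.2 sabins.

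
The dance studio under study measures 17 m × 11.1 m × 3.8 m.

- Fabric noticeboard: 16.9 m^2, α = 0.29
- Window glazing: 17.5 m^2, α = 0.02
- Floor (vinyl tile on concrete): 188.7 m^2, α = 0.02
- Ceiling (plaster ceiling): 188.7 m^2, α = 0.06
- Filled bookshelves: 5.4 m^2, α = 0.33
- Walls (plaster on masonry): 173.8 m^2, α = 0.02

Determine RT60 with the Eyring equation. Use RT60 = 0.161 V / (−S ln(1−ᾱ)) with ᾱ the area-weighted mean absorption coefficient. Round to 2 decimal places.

Total surface area S = 16.9 + 17.5 + 188.7 + 188.7 + 5.4 + 173.8 = 591.0 m^2.
Σ(Sᵢαᵢ) = 16.9·0.29 + 17.5·0.02 + 188.7·0.02 + 188.7·0.06 + 5.4·0.33 + 173.8·0.02 = 25.605.
ᾱ = 25.605 / 591.0 = 0.0433.
−S·ln(1−ᾱ) = −591.0 × ln(1 − 0.0433) = 26.161.
V = 17 × 11.1 × 3.8 = 717.06 m³.
T = 0.161·V/[−S·ln(1−ᾱ)] = 0.161·717.06/26.161 = 4.41 s.

4.41 s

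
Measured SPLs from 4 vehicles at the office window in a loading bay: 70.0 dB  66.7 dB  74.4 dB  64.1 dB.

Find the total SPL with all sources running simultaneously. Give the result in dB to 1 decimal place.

76.5 dB

Sum in the linear (power) domain: Σ 10^(Lᵢ/10) = 10^(70.0/10) + 10^(66.7/10) + 10^(74.4/10) + 10^(64.1/10) = 4.479e+07.
L_total = 10·log₁₀(4.479e+07) = 76.5 dB.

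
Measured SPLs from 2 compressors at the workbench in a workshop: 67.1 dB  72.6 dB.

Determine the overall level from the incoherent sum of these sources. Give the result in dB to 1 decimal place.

Σ 10^(Lᵢ/10) = 2.333e+07.
Combined level = 10 log₁₀(2.333e+07) = 73.7 dB.

73.7 dB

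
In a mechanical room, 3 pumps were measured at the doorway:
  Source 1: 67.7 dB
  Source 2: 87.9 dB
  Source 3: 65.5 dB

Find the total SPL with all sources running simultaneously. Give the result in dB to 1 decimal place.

88.0 dB

Converting to relative power and adding: 10^(67.7/10) + 10^(87.9/10) + 10^(65.5/10) = 6.26e+08.
L_total = 10·log₁₀(6.26e+08) = 88.0 dB.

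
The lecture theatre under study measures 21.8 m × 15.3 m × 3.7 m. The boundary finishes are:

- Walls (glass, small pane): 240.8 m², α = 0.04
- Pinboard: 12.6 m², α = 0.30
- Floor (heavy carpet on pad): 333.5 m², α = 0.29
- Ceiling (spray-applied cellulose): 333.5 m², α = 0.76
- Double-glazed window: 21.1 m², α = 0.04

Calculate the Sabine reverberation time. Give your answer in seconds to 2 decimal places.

0.55 s

Equivalent absorption area: A = 240.8×0.04 + 12.6×0.30 + 333.5×0.29 + 333.5×0.76 + 21.1×0.04 = 364.431 m².
Room volume: 1234.098 m³.
Sabine: RT60 = 0.161 × 1234.098 / 364.431 = 0.55 s.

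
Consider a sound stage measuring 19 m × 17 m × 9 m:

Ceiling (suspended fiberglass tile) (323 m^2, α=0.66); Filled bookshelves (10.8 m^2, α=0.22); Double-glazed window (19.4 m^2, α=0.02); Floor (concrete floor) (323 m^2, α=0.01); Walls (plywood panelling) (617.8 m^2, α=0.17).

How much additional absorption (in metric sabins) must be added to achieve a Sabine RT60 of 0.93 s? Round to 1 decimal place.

179.1 sabins

A₁ = Σ Sᵢαᵢ = 323*0.66 + 10.8*0.22 + 19.4*0.02 + 323*0.01 + 617.8*0.17 = 324.200 sabins.
V = 2907 m³. Required absorption A₂ = 0.161 × 2907 / 0.93 = 503.255 sabins.
Shortfall: 503.255 − 324.200 = 179.1 sabins.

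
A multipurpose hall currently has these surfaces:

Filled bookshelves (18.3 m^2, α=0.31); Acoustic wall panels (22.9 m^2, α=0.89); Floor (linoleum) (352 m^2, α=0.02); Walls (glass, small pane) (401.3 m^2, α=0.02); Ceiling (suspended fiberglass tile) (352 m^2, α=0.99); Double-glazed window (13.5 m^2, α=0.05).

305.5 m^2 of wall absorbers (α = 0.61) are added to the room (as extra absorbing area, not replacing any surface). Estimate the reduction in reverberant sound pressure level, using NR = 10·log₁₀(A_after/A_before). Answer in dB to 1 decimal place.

1.7 dB

A_before = Σ Sᵢαᵢ = 18.3*0.31 + 22.9*0.89 + 352*0.02 + 401.3*0.02 + 352*0.99 + 13.5*0.05 = 390.275 sabins.
Treatment contributes 305.5·0.61 = 186.355 sabins.
New total A_after = 576.630 sabins.
NR = 10·log₁₀(576.630/390.275) = 1.7 dB.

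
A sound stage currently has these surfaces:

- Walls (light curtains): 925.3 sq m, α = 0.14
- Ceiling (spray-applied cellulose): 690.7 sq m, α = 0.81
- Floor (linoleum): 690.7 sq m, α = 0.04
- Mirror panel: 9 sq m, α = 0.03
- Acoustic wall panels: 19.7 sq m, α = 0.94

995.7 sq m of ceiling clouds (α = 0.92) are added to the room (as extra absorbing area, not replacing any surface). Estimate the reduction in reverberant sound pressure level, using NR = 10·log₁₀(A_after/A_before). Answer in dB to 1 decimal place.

Total absorption A_before = 925.3*0.14 + 690.7*0.81 + 690.7*0.04 + 9*0.03 + 19.7*0.94
  = 129.542 + 559.467 + 27.628 + 0.270 + 18.518 = 735.425 sq m sabins.
Treatment contributes 995.7·0.92 = 916.044 sabins.
New total A_after = 1651.469 sabins.
NR = 10·log₁₀(1651.469/735.425) = 3.5 dB.

3.5 dB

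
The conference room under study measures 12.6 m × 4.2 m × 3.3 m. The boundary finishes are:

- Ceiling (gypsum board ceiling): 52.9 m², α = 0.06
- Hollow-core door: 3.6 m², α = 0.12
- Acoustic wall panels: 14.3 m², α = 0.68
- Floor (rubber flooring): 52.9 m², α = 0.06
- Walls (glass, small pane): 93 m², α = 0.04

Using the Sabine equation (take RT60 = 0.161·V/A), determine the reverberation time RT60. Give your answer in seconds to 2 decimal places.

Summing Sᵢαᵢ: 3.174 + 0.432 + 9.724 + 3.174 + 3.720 → A = 20.224 sabins.
Volume V = 12.6 × 4.2 × 3.3 = 174.636 m³.
Sabine: RT60 = 0.161 × 174.636 / 20.224 = 1.39 s.

1.39 s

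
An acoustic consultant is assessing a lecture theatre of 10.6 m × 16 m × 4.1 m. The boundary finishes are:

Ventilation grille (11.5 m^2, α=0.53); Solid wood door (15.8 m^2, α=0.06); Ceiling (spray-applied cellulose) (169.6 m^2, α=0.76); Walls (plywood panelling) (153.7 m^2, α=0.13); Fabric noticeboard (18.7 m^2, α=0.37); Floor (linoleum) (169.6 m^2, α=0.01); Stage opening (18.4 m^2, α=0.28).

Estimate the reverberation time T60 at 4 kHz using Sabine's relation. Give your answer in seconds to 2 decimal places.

A = Σ Sᵢαᵢ = 11.5*0.53 + 15.8*0.06 + 169.6*0.76 + 153.7*0.13 + 18.7*0.37 + 169.6*0.01 + 18.4*0.28 = 169.687 sabins.
Volume V = 10.6 × 16 × 4.1 = 695.36 m³.
Sabine: RT60 = 0.161 × 695.36 / 169.687 = 0.66 s.

0.66 s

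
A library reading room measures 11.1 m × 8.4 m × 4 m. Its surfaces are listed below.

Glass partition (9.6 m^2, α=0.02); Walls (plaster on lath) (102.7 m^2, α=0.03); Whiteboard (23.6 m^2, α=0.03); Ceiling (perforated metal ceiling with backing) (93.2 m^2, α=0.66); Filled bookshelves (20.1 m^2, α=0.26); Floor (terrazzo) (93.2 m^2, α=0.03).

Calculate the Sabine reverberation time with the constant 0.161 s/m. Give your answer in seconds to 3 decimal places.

0.817 seconds

Total absorption A = 9.6×0.02 + 102.7×0.03 + 23.6×0.03 + 93.2×0.66 + 20.1×0.26 + 93.2×0.03
  = 0.192 + 3.081 + 0.708 + 61.512 + 5.226 + 2.796 = 73.515 m^2 sabins.
Volume V = 11.1 × 8.4 × 4 = 372.96 m³.
Sabine: RT60 = 0.161 × 372.96 / 73.515 = 0.817 s.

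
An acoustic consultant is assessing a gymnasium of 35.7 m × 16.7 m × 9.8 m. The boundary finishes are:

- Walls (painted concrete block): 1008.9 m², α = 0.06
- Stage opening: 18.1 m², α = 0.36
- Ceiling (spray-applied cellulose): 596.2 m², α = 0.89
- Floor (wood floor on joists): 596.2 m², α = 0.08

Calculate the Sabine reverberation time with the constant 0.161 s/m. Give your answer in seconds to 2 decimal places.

1.46 s

Total absorption A = 1008.9*0.06 + 18.1*0.36 + 596.2*0.89 + 596.2*0.08
  = 60.534 + 6.516 + 530.618 + 47.696 = 645.364 m² sabins.
Volume V = 35.7 × 16.7 × 9.8 = 5842.662 m³.
RT60 = 0.161 · V / A = 0.161 × 5842.662 / 645.364 = 1.46 s.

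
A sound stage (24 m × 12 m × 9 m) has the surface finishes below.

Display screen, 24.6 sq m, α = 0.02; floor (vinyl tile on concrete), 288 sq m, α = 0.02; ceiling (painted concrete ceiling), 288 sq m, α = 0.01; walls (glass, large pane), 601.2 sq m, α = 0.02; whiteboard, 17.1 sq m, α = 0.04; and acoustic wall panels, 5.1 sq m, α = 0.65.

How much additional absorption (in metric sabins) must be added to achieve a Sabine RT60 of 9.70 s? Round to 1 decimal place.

A₁ = Σ Sᵢαᵢ = 24.6×0.02 + 288×0.02 + 288×0.01 + 601.2×0.02 + 17.1×0.04 + 5.1×0.65 = 25.155 sabins.
For T = 9.70 s, need A₂ = 0.161·V/T = 0.161·2592/9.70 = 43.022 sabins.
Shortfall: 43.022 − 25.155 = 17.9 sabins.

17.9 sabins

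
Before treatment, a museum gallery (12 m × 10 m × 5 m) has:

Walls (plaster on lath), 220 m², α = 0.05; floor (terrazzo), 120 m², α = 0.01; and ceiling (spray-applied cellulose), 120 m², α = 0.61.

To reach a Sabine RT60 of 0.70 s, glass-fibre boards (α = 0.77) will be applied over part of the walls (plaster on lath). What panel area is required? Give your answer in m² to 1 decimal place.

73.1

Summing Sᵢαᵢ: 11.000 + 1.200 + 73.200 → A₁ = 85.400 sabins.
V = 600 m³. Target absorption A₂ = 0.161 × 600 / 0.70 = 138.000 sabins.
ΔA needed = 138.000 − 85.400 = 52.600 sabins.
Each m² of panel replacing the walls (plaster on lath) adds (0.77 − 0.05) = 0.72 sabins.
Panel area = 52.600 / 0.72 = 73.1 m².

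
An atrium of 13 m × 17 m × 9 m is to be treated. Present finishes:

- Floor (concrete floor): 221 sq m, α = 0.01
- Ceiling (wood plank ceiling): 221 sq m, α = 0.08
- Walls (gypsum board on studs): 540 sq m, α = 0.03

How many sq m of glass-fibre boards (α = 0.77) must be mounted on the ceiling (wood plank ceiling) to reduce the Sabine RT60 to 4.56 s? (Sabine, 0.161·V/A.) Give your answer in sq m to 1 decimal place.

49.5

Summing Sᵢαᵢ: 2.210 + 17.680 + 16.200 → A₁ = 36.090 sabins.
Required A₂ = 0.161·1989/4.56 = 70.226 sabins.
ΔA needed = 70.226 − 36.090 = 34.136 sabins.
Each sq m of panel replacing the ceiling (wood plank ceiling) adds (0.77 − 0.08) = 0.69 sabins.
Area = ΔA/Δα = 34.136/0.69 = 49.5 sq m.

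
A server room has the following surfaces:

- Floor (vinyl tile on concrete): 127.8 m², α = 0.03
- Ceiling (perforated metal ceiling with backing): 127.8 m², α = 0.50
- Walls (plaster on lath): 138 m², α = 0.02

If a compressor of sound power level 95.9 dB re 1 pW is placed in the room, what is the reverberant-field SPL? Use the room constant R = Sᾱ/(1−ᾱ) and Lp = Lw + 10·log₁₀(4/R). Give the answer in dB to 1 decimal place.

82.6 dB

A = 70.494 sabins; S = 393.6 m².
ᾱ = 0.1791, so room constant R = A/(1−ᾱ) = 85.874 m².
Lp = Lw + 10 log₁₀(4/R) = 95.9 -13.32 = 82.6 dB.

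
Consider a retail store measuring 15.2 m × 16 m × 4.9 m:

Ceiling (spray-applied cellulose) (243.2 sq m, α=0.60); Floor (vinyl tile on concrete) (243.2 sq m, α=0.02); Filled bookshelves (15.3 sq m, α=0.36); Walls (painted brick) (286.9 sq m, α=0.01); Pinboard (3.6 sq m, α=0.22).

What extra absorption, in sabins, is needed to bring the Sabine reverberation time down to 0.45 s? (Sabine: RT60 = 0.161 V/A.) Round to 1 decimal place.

266.4 sabins

Summing Sᵢαᵢ: 145.920 + 4.864 + 5.508 + 2.869 + 0.792 → A₁ = 159.953 sabins.
For T = 0.45 s, need A₂ = 0.161·V/T = 0.161·1191.68/0.45 = 426.357 sabins.
Shortfall: 426.357 − 159.953 = 266.4 sabins.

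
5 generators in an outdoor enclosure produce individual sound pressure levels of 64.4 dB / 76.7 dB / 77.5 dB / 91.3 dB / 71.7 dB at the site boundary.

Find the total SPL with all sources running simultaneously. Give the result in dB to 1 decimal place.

91.7 dB

Sum in the linear (power) domain: Σ 10^(Lᵢ/10) = 10^(64.4/10) + 10^(76.7/10) + 10^(77.5/10) + 10^(91.3/10) + 10^(71.7/10) = 1.47e+09.
L_total = 10·log₁₀(1.47e+09) = 91.7 dB.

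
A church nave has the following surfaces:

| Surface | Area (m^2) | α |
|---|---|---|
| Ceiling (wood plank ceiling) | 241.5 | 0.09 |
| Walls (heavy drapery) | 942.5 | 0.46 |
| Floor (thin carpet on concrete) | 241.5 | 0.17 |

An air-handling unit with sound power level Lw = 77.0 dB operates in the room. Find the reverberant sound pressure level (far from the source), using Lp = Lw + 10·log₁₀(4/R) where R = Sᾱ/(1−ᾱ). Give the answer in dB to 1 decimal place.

Σ(Sᵢαᵢ) = 241.5×0.09 + 942.5×0.46 + 241.5×0.17 = 496.340; total area S = 1425.5 m^2.
ᾱ = 0.3482, so room constant R = A/(1−ᾱ) = 761.491 m^2.
Lp = Lw + 10 log₁₀(4/R) = 77.0 -22.80 = 54.2 dB.

54.2 dB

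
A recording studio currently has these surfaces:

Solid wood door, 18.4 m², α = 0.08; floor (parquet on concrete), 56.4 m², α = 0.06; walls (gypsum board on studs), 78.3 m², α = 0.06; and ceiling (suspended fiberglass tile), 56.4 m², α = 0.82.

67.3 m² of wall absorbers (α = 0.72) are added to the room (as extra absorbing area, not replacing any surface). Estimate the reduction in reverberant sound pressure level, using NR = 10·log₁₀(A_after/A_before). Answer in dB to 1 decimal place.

Total absorption A_before = 18.4*0.08 + 56.4*0.06 + 78.3*0.06 + 56.4*0.82
  = 1.472 + 3.384 + 4.698 + 46.248 = 55.802 m² sabins.
Treatment contributes 67.3·0.72 = 48.456 sabins.
New total A_after = 104.258 sabins.
NR = 10·log₁₀(104.258/55.802) = 2.7 dB.

2.7 dB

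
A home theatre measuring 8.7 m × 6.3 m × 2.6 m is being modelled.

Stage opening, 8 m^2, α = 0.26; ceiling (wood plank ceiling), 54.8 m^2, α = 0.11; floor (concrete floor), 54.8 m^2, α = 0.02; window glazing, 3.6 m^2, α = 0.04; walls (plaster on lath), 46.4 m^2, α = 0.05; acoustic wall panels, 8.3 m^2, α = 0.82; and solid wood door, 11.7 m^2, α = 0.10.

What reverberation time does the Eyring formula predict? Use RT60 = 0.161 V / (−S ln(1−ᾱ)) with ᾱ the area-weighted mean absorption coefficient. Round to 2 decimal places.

Total surface area S = 8 + 54.8 + 54.8 + 3.6 + 46.4 + 8.3 + 11.7 = 187.6 m^2.
Absorption A = 8×0.26 + 54.8×0.11 + 54.8×0.02 + 3.6×0.04 + 46.4×0.05 + 8.3×0.82 + 11.7×0.10 = 19.644 sabins.
ᾱ = 19.644 / 187.6 = 0.1047.
Eyring denominator: −S ln(1−ᾱ) = 20.748.
V = 8.7 × 6.3 × 2.6 = 142.506 m³.
RT60 = 0.161 × 142.506 / 20.748 = 1.11 s.

1.11 sec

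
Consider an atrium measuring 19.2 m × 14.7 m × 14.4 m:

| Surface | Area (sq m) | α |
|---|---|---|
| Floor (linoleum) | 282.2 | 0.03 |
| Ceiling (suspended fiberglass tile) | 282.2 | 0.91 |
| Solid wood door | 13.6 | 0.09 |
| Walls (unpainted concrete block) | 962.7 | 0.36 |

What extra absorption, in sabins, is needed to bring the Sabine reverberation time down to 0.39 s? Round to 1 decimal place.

1064.7 sabins

Total absorption A₁ = 282.2×0.03 + 282.2×0.91 + 13.6×0.09 + 962.7×0.36
  = 8.466 + 256.802 + 1.224 + 346.572 = 613.064 sq m sabins.
For T = 0.39 s, need A₂ = 0.161·V/T = 0.161·4064.256/0.39 = 1677.808 sabins.
ΔA = A₂ − A₁ = 1677.808 − 613.064 = 1064.7 sabins.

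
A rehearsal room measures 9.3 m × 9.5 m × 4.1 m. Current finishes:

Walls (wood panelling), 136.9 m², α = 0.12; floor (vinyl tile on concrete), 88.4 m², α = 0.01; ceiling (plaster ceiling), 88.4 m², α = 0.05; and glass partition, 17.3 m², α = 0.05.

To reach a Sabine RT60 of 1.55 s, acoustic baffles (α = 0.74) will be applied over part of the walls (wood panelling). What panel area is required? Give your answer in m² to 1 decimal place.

24.2

Summing Sᵢαᵢ: 16.428 + 0.884 + 4.420 + 0.865 → A₁ = 22.597 sabins.
V = 362.235 m³. Target absorption A₂ = 0.161 × 362.235 / 1.55 = 37.626 sabins.
ΔA needed = 37.626 − 22.597 = 15.029 sabins.
Each m² of panel replacing the walls (wood panelling) adds (0.74 − 0.12) = 0.62 sabins.
Area = ΔA/Δα = 15.029/0.62 = 24.2 m².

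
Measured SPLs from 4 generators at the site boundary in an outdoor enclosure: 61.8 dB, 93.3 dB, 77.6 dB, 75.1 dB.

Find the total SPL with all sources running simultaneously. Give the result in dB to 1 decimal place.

Sum in the linear (power) domain: Σ 10^(Lᵢ/10) = 10^(61.8/10) + 10^(93.3/10) + 10^(77.6/10) + 10^(75.1/10) = 2.229e+09.
Combined level = 10 log₁₀(2.229e+09) = 93.5 dB.

93.5 dB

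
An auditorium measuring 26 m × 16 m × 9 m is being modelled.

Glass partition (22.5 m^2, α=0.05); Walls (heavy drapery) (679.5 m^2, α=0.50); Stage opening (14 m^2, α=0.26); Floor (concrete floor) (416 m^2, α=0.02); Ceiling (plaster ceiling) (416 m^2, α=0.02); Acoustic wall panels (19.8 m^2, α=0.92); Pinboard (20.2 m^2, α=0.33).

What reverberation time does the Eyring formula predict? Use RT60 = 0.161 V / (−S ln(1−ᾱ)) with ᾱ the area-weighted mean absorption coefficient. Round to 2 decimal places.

Total surface area S = 22.5 + 679.5 + 14 + 416 + 416 + 19.8 + 20.2 = 1588.0 m^2.
Σ(Sᵢαᵢ) = 22.5·0.05 + 679.5·0.50 + 14·0.26 + 416·0.02 + 416·0.02 + 19.8·0.92 + 20.2·0.33 = 386.037.
ᾱ = 386.037 / 1588.0 = 0.2431.
Eyring denominator: −S ln(1−ᾱ) = 442.296.
V = 26 × 16 × 9 = 3744 m³.
T = 0.161·V/[−S·ln(1−ᾱ)] = 0.161·3744/442.296 = 1.36 s.

1.36 s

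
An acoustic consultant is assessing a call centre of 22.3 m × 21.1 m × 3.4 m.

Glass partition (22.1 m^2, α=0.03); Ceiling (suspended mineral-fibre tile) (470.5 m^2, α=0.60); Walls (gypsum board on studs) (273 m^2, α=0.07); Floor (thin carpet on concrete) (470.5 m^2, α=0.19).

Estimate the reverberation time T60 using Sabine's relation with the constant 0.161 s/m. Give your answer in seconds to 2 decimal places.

0.66 s

Total absorption A = 22.1*0.03 + 470.5*0.60 + 273*0.07 + 470.5*0.19
  = 0.663 + 282.300 + 19.110 + 89.395 = 391.468 m^2 sabins.
Volume V = 22.3 × 21.1 × 3.4 = 1599.802 m³.
RT60 = 0.161 · V / A = 0.161 × 1599.802 / 391.468 = 0.66 s.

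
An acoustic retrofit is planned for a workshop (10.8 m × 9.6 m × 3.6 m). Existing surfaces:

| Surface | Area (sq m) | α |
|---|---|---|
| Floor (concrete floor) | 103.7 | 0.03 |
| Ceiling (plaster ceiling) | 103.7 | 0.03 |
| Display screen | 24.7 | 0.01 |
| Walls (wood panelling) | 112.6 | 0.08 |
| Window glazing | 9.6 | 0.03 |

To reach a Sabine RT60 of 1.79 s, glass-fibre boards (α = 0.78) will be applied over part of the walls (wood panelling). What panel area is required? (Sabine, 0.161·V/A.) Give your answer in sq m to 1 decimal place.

25.4

Summing Sᵢαᵢ: 3.111 + 3.111 + 0.247 + 9.008 + 0.288 → A₁ = 15.765 sabins.
Required A₂ = 0.161·373.248/1.79 = 33.571 sabins.
Absorption to add: 33.571 − 15.765 = 17.806 sabins.
Each sq m of panel replacing the walls (wood panelling) adds (0.78 − 0.08) = 0.70 sabins.
Area = ΔA/Δα = 17.806/0.70 = 25.4 sq m.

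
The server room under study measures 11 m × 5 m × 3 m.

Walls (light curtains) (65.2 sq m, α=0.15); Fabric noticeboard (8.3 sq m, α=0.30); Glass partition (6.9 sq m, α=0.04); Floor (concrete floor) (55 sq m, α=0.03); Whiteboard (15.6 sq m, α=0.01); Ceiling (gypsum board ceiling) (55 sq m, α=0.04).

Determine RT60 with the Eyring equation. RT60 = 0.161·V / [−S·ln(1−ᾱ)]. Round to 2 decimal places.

Total surface area S = 65.2 + 8.3 + 6.9 + 55 + 15.6 + 55 = 206.0 sq m.
Absorption A = 65.2×0.15 + 8.3×0.30 + 6.9×0.04 + 55×0.03 + 15.6×0.01 + 55×0.04 = 16.552 sabins.
Mean coefficient ᾱ = A/S = 0.0803.
Eyring denominator: −S ln(1−ᾱ) = 17.244.
V = 11 × 5 × 3 = 165 m³.
T = 0.161·V/[−S·ln(1−ᾱ)] = 0.161·165/17.244 = 1.54 s.

1.54 sec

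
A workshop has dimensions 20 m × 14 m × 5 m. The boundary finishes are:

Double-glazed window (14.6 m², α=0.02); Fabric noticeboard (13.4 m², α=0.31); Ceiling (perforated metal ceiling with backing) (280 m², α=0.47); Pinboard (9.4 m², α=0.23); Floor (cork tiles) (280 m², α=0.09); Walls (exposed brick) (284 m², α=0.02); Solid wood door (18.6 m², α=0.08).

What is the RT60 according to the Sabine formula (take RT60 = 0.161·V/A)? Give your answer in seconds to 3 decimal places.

1.321 seconds

Summing Sᵢαᵢ: 0.292 + 4.154 + 131.600 + 2.162 + 25.200 + 5.680 + 1.488 → A = 170.576 sabins.
V = 20·14·5 = 1400 m³.
Sabine: RT60 = 0.161 × 1400 / 170.576 = 1.321 s.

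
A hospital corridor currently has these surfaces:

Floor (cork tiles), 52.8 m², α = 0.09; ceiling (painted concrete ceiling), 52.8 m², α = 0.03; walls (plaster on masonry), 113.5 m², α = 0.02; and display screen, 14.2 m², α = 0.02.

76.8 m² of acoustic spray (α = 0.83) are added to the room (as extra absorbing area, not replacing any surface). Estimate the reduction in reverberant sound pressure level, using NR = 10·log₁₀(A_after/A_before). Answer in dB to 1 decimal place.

A_before = Σ Sᵢαᵢ = 52.8×0.09 + 52.8×0.03 + 113.5×0.02 + 14.2×0.02 = 8.890 sabins.
Added absorption = 76.8 × 0.83 = 63.744 sabins.
New total A_after = 72.634 sabins.
NR = 10·log₁₀(72.634/8.890) = 9.1 dB.

9.1 dB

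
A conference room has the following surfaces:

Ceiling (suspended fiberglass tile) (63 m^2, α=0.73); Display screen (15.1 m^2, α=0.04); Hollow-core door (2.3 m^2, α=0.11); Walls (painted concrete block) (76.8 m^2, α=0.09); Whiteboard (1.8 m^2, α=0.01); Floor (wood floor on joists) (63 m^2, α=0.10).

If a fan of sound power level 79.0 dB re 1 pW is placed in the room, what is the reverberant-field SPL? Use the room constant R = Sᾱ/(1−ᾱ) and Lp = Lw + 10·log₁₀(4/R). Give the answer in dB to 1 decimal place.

A = 60.077 sabins; S = 222.0 m^2.
ᾱ = 60.077/222.0 = 0.2706; R = Sᾱ/(1−ᾱ) = 60.077/(1−0.2706) = 82.365 m^2.
Lp = Lw + 10 log₁₀(4/R) = 79.0 -13.14 = 65.9 dB.

65.9 dB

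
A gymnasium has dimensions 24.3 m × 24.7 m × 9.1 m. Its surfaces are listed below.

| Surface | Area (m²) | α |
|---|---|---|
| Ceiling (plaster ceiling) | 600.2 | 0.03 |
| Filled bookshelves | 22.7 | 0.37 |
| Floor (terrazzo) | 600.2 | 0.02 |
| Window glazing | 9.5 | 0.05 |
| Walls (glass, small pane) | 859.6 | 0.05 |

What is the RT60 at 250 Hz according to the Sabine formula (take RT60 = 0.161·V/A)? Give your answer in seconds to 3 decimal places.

10.742 s

Total absorption A = 600.2·0.03 + 22.7·0.37 + 600.2·0.02 + 9.5·0.05 + 859.6·0.05
  = 18.006 + 8.399 + 12.004 + 0.475 + 42.980 = 81.864 m² sabins.
Volume V = 24.3 × 24.7 × 9.1 = 5461.911 m³.
RT60 = 0.161 · V / A = 0.161 × 5461.911 / 81.864 = 10.742 s.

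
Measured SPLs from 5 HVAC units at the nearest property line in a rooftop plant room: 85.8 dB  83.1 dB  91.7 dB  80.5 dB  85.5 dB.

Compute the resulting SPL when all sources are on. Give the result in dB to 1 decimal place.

Converting to relative power and adding: 10^(85.8/10) + 10^(83.1/10) + 10^(91.7/10) + 10^(80.5/10) + 10^(85.5/10) = 2.53e+09.
L_total = 10·log₁₀(2.53e+09) = 94.0 dB.

94.0 dB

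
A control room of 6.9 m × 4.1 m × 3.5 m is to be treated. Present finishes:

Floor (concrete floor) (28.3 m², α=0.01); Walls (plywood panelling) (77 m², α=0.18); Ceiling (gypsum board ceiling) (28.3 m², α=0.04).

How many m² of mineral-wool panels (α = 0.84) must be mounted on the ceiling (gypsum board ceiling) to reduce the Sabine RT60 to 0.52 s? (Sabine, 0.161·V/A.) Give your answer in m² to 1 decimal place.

19.2

Equivalent absorption area: A₁ = 28.3*0.01 + 77*0.18 + 28.3*0.04 = 15.275 m².
V = 99.015 m³. Target absorption A₂ = 0.161 × 99.015 / 0.52 = 30.657 sabins.
Absorption to add: 30.657 − 15.275 = 15.382 sabins.
Each m² of panel replacing the ceiling (gypsum board ceiling) adds (0.84 − 0.04) = 0.80 sabins.
Area = ΔA/Δα = 15.382/0.80 = 19.2 m².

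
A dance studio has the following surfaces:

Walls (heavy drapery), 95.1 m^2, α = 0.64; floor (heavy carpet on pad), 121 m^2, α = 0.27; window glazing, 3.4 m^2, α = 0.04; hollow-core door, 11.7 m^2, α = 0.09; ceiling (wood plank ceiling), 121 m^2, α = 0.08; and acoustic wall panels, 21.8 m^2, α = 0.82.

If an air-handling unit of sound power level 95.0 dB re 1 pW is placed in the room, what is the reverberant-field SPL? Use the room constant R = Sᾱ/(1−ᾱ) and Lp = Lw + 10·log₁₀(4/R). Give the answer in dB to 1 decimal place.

Σ(Sᵢαᵢ) = 95.1·0.64 + 121·0.27 + 3.4·0.04 + 11.7·0.09 + 121·0.08 + 21.8·0.82 = 122.279; total area S = 374.0 m^2.
ᾱ = 122.279/374.0 = 0.3269; R = Sᾱ/(1−ᾱ) = 122.279/(1−0.3269) = 181.665 m^2.
Lp = 95.0 + 10·log₁₀(4/181.665) = 95.0 + (-16.57) = 78.4 dB.

78.4 dB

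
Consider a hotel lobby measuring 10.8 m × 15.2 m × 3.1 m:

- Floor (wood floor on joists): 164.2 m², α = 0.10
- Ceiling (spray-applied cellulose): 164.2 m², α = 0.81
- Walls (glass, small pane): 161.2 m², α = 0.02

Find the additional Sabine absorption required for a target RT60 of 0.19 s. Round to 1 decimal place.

278.6 sabins

Summing Sᵢαᵢ: 16.420 + 133.002 + 3.224 → A₁ = 152.646 sabins.
V = 508.896 m³. Required absorption A₂ = 0.161 × 508.896 / 0.19 = 431.222 sabins.
Shortfall: 431.222 − 152.646 = 278.6 sabins.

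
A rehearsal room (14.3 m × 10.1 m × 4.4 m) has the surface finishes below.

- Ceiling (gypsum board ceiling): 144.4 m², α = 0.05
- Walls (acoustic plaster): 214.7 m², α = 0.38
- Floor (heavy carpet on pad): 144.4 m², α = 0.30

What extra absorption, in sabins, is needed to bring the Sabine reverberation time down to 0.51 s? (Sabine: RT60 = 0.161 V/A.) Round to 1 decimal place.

68.5 sabins

Total absorption A₁ = 144.4×0.05 + 214.7×0.38 + 144.4×0.30
  = 7.220 + 81.586 + 43.320 = 132.126 m² sabins.
Target A₂ = 0.161·635.492/0.51 = 200.616 sabins (V = 635.492 m³).
Additional absorption ΔA = 200.616 − 132.126 = 68.5 sabins.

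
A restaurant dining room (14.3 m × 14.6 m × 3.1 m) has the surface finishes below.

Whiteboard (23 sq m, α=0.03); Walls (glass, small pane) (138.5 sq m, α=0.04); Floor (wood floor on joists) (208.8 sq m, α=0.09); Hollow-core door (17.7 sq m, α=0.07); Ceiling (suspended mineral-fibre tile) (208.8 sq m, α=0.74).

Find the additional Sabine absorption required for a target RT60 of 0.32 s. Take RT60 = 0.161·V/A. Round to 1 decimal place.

144.9 sabins

A₁ = Σ Sᵢαᵢ = 23×0.03 + 138.5×0.04 + 208.8×0.09 + 17.7×0.07 + 208.8×0.74 = 180.773 sabins.
V = 647.218 m³. Required absorption A₂ = 0.161 × 647.218 / 0.32 = 325.632 sabins.
ΔA = A₂ − A₁ = 325.632 − 180.773 = 144.9 sabins.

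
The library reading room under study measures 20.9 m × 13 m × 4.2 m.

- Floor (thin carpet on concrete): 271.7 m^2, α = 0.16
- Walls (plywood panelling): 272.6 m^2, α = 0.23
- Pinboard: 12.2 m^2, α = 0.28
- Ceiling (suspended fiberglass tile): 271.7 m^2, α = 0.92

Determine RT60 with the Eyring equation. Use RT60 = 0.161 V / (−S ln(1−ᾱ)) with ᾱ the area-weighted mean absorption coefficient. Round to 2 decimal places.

0.39 sec

Total surface area S = 271.7 + 272.6 + 12.2 + 271.7 = 828.2 m^2.
Σ(Sᵢαᵢ) = 271.7·0.16 + 272.6·0.23 + 12.2·0.28 + 271.7·0.92 = 359.550.
Mean coefficient ᾱ = A/S = 0.4341.
−S·ln(1−ᾱ) = −828.2 × ln(1 − 0.4341) = 471.526.
V = 20.9 × 13 × 4.2 = 1141.14 m³.
T = 0.161·V/[−S·ln(1−ᾱ)] = 0.161·1141.14/471.526 = 0.39 s.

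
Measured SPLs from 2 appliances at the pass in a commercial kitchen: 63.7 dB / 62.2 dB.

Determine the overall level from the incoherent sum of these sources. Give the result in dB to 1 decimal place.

Sum in the linear (power) domain: Σ 10^(Lᵢ/10) = 10^(63.7/10) + 10^(62.2/10) = 4.004e+06.
Back to dB: 10·log₁₀ Σ = 66.0 dB.

66.0 dB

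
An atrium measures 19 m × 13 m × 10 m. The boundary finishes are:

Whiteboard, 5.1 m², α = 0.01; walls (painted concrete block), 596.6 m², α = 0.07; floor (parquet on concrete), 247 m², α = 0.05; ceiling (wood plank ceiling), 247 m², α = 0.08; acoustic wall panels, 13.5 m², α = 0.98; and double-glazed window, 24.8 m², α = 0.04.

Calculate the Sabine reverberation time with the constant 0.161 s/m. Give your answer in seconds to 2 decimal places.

A = Σ Sᵢαᵢ = 5.1*0.01 + 596.6*0.07 + 247*0.05 + 247*0.08 + 13.5*0.98 + 24.8*0.04 = 88.145 sabins.
V = 19·13·10 = 2470 m³.
Sabine: RT60 = 0.161 × 2470 / 88.145 = 4.51 s.

4.51 sec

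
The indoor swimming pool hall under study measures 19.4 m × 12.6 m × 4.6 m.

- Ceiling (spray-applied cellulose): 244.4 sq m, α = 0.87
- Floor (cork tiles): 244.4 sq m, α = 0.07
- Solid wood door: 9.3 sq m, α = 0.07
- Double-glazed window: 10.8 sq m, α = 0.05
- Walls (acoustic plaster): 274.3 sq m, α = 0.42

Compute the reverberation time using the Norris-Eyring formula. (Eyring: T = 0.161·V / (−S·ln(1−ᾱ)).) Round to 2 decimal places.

S = Σ Sᵢ = 783.2 sq m.
Absorption A = 244.4·0.87 + 244.4·0.07 + 9.3·0.07 + 10.8·0.05 + 274.3·0.42 = 346.133 sabins.
Mean coefficient ᾱ = A/S = 0.4419.
Eyring denominator: −S ln(1−ᾱ) = 456.776.
V = 19.4 × 12.6 × 4.6 = 1124.424 m³.
RT60 = 0.161 × 1124.424 / 456.776 = 0.40 s.

0.40 s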